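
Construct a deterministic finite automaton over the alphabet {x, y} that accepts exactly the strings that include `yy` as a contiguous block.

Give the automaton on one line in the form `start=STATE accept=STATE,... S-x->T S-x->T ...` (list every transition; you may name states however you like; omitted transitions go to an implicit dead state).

Track how much of `yy` has been matched so far: state q0 is no progress, q2 is the absorbing accept state reached once `yy` has occurred. Intermediate states record partial matches; on a mismatch, fall back to the longest reusable overlap.
3 states suffice.
        x   y  
>  q0   q0  q1 
   q1   q0  q2 
 * q2   q2  q2 
(> = start, * = accepting)

start=q0 accept=q2 q0-x->q0 q0-y->q1 q1-x->q0 q1-y->q2 q2-x->q2 q2-y->q2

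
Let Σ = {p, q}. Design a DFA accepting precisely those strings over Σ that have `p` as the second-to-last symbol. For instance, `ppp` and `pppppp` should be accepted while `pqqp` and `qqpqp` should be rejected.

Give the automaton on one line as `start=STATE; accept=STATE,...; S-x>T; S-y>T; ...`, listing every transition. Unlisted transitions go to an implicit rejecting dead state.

start=S0; accept=S3,S4; S0-p>S1; S0-q>S2; S1-p>S3; S1-q>S4; S2-p>S5; S2-q>S6; S3-p>S3; S3-q>S4; S4-p>S5; S4-q>S6; S5-p>S3; S5-q>S4; S6-p>S5; S6-q>S6

A DFA must remember the last 2 symbols (since which symbol is second-to-last isn't known until the input ends). Use one state per possible window of the last ≤2 symbols; accept from those whose window starts with `p`.
        p   q  
>  S0   S1  S2 
   S1   S3  S4 
   S2   S5  S6 
 * S3   S3  S4 
 * S4   S5  S6 
   S5   S3  S4 
   S6   S5  S6 
(> = start, * = accepting)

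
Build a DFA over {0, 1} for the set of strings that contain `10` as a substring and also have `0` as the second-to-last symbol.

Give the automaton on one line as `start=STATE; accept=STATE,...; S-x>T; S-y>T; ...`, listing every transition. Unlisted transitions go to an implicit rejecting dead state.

Handle the two conditions separately and then intersect. One (3 states) tracks whether and how much of `10` has been seen; the other (7 states) tracks the last 2 symbols read. Each combined state is a pair, one component from each; accept when both components accept.
        0   1  
>  S0   S1  S2 
   S1   S3  S4 
   S2   S5  S6 
   S3   S3  S4 
   S4   S5  S6 
   S5   S7  S8 
   S6   S5  S6 
 * S7   S7  S8 
 * S8   S5  S9 
   S9   S5  S9 
(> = start, * = accepting)

start=S0; accept=S7,S8; S0-0>S1; S0-1>S2; S1-0>S3; S1-1>S4; S2-0>S5; S2-1>S6; S3-0>S3; S3-1>S4; S4-0>S5; S4-1>S6; S5-0>S7; S5-1>S8; S6-0>S5; S6-1>S6; S7-0>S7; S7-1>S8; S8-0>S5; S8-1>S9; S9-0>S5; S9-1>S9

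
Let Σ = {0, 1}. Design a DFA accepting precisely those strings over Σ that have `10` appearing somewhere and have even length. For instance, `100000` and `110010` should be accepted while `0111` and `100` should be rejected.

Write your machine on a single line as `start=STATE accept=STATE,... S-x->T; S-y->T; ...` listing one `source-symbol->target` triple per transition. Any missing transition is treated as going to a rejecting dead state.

Build one automaton per condition and run them in lockstep. The first has 3 states tracking whether and how much of `10` has been seen; the second has 2 states tracking the input length modulo 2. A product state is a pair (one from each), accepting exactly when both do.
With 6 states:
        0   1  
>  q0   q1  q2 
   q1   q0  q3 
   q2   q4  q3 
   q3   q5  q2 
 * q4   q5  q5 
   q5   q4  q4 
(> = start, * = accepting)

start=q0; accept=q4; q0-0->q1; q0-1->q2; q1-0->q0; q1-1->q3; q2-0->q4; q2-1->q3; q3-0->q5; q3-1->q2; q4-0->q5; q4-1->q5; q5-0->q4; q5-1->q4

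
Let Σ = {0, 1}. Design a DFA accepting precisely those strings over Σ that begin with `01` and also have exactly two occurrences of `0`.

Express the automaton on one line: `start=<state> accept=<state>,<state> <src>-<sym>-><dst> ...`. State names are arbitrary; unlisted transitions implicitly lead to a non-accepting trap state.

start=A accept=E A-0->B A-1->C B-0->C B-1->D C-0->C C-1->C D-0->E D-1->D E-0->C E-1->E

Run two small machines in parallel and take their product. One (4 states) tracks whether the input so far still matches the prefix `01`; the other (4 states) tracks the count of `0`s, saturating at 3. Each combined state is a pair, one component from each; accept when both components accept. Minimizing collapses redundant product states.
With 5 states:
       0  1 
>  A   B  C 
   B   C  D 
   C   C  C 
   D   E  D 
 * E   C  E 
(> = start, * = accepting)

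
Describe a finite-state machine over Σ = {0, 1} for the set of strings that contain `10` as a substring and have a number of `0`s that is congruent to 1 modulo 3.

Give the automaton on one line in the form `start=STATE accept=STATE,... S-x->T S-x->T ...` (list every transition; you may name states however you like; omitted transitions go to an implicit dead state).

start=q0 accept=q5 q0-0->q1 q0-1->q2 q1-0->q3 q1-1->q4 q2-0->q5 q2-1->q2 q3-0->q0 q3-1->q6 q4-0->q6 q4-1->q4 q5-0->q6 q5-1->q5 q6-0->q2 q6-1->q6

Run two small machines in parallel and take their product. The first has 3 states tracking whether and how much of `10` has been seen; the second has 3 states tracking the count of `0`s modulo 3. A product state is a pair (one from each), accepting exactly when both do. After merging equivalent states the machine shrinks.
7 states suffice.
        0   1  
>  q0   q1  q2 
   q1   q3  q4 
   q2   q5  q2 
   q3   q0  q6 
   q4   q6  q4 
 * q5   q6  q5 
   q6   q2  q6 
(> = start, * = accepting)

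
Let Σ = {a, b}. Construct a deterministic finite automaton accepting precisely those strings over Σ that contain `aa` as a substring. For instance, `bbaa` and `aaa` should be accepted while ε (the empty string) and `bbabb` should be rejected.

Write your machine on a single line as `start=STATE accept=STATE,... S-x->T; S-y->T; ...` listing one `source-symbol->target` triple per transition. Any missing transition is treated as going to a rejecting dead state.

start=q0; accept=q2; q0-a->q1; q0-b->q0; q1-a->q2; q1-b->q0; q2-a->q2; q2-b->q2

Track how much of `aa` has been matched so far: state q0 is no progress, q2 is the absorbing accept state reached once `aa` has occurred. Intermediate states record partial matches; on a mismatch, fall back to the longest reusable overlap.
        a   b  
>  q0   q1  q0 
   q1   q2  q0 
 * q2   q2  q2 
(> = start, * = accepting)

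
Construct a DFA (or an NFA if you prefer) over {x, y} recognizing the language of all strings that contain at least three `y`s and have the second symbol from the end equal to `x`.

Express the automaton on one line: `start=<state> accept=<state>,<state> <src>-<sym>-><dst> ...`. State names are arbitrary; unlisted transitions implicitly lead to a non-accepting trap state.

start=s0 accept=s12,s15,s16,s18 s0-x->s1 s0-y->s2 s1-x->s3 s1-y->s4 s2-x->s5 s2-y->s6 s3-x->s3 s3-y->s4 s4-x->s5 s4-y->s6 s5-x->s7 s5-y->s8 s6-x->s9 s6-y->s10 s7-x->s7 s7-y->s8 s8-x->s9 s8-y->s10 s9-x->s11 s9-y->s12 s10-x->s13 s10-y->s14 s11-x->s11 s11-y->s12 s12-x->s13 s12-y->s14 s13-x->s15 s13-y->s16 s14-x->s17 s14-y->s14 s15-x->s15 s15-y->s16 s16-x->s17 s16-y->s14 s17-x->s18 s17-y->s16 s18-x->s18 s18-y->s16

Handle the two conditions separately and then intersect. The first has 5 states tracking the count of `y`s, saturating at 4; the second has 7 states tracking the last 2 symbols read. A product state is a pair (one from each), accepting exactly when both do.
19 states suffice.
          x    y  
>  s0     s1   s2 
   s1     s3   s4 
   s2     s5   s6 
   s3     s3   s4 
   s4     s5   s6 
   s5     s7   s8 
   s6     s9  s10 
   s7     s7   s8 
   s8     s9  s10 
   s9    s11  s12 
   s10   s13  s14 
   s11   s11  s12 
 * s12   s13  s14 
   s13   s15  s16 
   s14   s17  s14 
 * s15   s15  s16 
 * s16   s17  s14 
   s17   s18  s16 
 * s18   s18  s16 
(> = start, * = accepting)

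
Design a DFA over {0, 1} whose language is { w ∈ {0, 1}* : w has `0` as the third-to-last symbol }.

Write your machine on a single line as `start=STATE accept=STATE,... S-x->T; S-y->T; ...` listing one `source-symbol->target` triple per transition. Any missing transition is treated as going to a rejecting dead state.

start=A; accept=H,I,J,K; A-0->B; A-1->C; B-0->D; B-1->E; C-0->F; C-1->G; D-0->H; D-1->I; E-0->J; E-1->K; F-0->L; F-1->M; G-0->N; G-1->O; H-0->H; H-1->I; I-0->J; I-1->K; J-0->L; J-1->M; K-0->N; K-1->O; L-0->H; L-1->I; M-0->J; M-1->K; N-0->L; N-1->M; O-0->N; O-1->O

A DFA must remember the last 3 symbols (since which symbol is third-to-last isn't known until the input ends). Use one state per possible window of the last ≤3 symbols; accept from those whose window starts with `0`.
With 15 states:
       0  1 
>  A   B  C 
   B   D  E 
   C   F  G 
   D   H  I 
   E   J  K 
   F   L  M 
   G   N  O 
 * H   H  I 
 * I   J  K 
 * J   L  M 
 * K   N  O 
   L   H  I 
   M   J  K 
   N   L  M 
   O   N  O 
(> = start, * = accepting)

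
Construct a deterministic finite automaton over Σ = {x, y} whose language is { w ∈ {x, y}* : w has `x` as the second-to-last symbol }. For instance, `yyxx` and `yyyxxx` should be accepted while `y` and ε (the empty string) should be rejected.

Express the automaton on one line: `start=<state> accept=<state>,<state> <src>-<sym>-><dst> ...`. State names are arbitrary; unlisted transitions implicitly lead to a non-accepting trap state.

Because acceptance depends on a position counted from the end, the machine has to buffer the most recent 2 symbols. Make each state the string of the last up-to-2 symbols read; on input `x` shift the window left and append `x`. Accept when the buffered window has length 2 and begins with `x`.
A 7-state machine:
       x  y 
>  A   B  C 
   B   D  E 
   C   F  G 
 * D   D  E 
 * E   F  G 
   F   D  E 
   G   F  G 
(> = start, * = accepting)

start=A accept=D,E A-x->B A-y->C B-x->D B-y->E C-x->F C-y->G D-x->D D-y->E E-x->F E-y->G F-x->D F-y->E G-x->F G-y->G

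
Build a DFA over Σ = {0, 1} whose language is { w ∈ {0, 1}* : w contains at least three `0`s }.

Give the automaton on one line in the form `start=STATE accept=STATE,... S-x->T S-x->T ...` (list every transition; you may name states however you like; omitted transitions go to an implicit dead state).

Only the number of `0`s matters, and only up to 4. Make a chain q0 → q1 → q2 → q3 → q4 advanced by each `0` (with q4 absorbing); every other symbol self-loops. The accepting set is {q3, q4}.
With 5 states:
        0   1  
>  q0   q1  q0 
   q1   q2  q1 
   q2   q3  q2 
 * q3   q4  q3 
 * q4   q4  q4 
(> = start, * = accepting)

start=q0 accept=q3,q4 q0-0->q1 q0-1->q0 q1-0->q2 q1-1->q1 q2-0->q3 q2-1->q2 q3-0->q4 q3-1->q3 q4-0->q4 q4-1->q4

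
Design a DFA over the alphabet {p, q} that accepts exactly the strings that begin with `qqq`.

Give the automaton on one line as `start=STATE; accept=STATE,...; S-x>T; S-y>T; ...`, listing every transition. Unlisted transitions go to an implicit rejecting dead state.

start=s0; accept=s3; s0-p>s4; s0-q>s1; s1-p>s4; s1-q>s2; s2-p>s4; s2-q>s3; s3-p>s3; s3-q>s3; s4-p>s4; s4-q>s4

Walk along `qqq` while the input agrees: from s0 take `q` to s1, and so on. Any deviation drops to the rejecting sink s4. Once s3 is reached the prefix is confirmed and every continuation is accepted.
A 5-state machine:
        p   q  
>  s0   s4  s1 
   s1   s4  s2 
   s2   s4  s3 
 * s3   s3  s3 
   s4   s4  s4 
(> = start, * = accepting)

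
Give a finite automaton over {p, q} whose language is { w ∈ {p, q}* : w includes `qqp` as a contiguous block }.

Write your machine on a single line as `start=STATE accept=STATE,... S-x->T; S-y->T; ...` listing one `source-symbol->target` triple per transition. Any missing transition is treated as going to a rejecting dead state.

start=A; accept=D; A-p->A; A-q->B; B-p->A; B-q->C; C-p->D; C-q->C; D-p->D; D-q->D

Track how much of `qqp` has been matched so far: state A is no progress, D is the absorbing accept state reached once `qqp` has occurred. Intermediate states record partial matches; on a mismatch, fall back to the longest reusable overlap.
A 4-state machine:
       p  q 
>  A   A  B 
   B   A  C 
   C   D  C 
 * D   D  D 
(> = start, * = accepting)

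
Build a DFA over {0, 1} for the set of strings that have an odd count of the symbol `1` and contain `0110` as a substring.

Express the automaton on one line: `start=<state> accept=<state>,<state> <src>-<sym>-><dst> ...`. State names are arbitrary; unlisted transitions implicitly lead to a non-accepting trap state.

Run two small machines in parallel and take their product. The first has 2 states tracking the count of `1`s modulo 2; the second has 5 states tracking whether and how much of `0110` has been seen. A product state is a pair (one from each), accepting exactly when both do.
10 states suffice.
        0   1  
>  S0   S1  S2 
   S1   S1  S3 
   S2   S4  S0 
   S3   S4  S5 
   S4   S4  S6 
   S5   S7  S2 
   S6   S1  S8 
   S7   S7  S9 
   S8   S9  S0 
 * S9   S9  S7 
(> = start, * = accepting)

start=S0 accept=S9 S0-0->S1 S0-1->S2 S1-0->S1 S1-1->S3 S2-0->S4 S2-1->S0 S3-0->S4 S3-1->S5 S4-0->S4 S4-1->S6 S5-0->S7 S5-1->S2 S6-0->S1 S6-1->S8 S7-0->S7 S7-1->S9 S8-0->S9 S8-1->S0 S9-0->S9 S9-1->S7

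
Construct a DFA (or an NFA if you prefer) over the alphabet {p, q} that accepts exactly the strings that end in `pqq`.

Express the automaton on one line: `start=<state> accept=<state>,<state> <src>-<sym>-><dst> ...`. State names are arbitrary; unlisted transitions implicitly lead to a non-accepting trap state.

start=s0 accept=s3 s0-p->s1 s0-q->s0 s1-p->s1 s1-q->s2 s2-p->s1 s2-q->s3 s3-p->s1 s3-q->s0

Let each state record the length of the longest suffix of the input read so far that is also a prefix of `pqq`. s1 means the last symbol is `p`; s2 means the last 2 symbols are `pq`; s3 means the last 3 symbols are `pqq`. Accept only at s3, where the string currently ends in `pqq`.
With 4 states:
        p   q  
>  s0   s1  s0 
   s1   s1  s2 
   s2   s1  s3 
 * s3   s1  s0 
(> = start, * = accepting)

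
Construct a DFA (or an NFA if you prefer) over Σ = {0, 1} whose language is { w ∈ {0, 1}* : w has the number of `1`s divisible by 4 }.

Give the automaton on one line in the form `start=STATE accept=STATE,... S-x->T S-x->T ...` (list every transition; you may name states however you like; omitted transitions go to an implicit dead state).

Keep the running count of `1`s modulo 4: each `1` advances along the cycle s0 → s1 → s2 → s3 → s0 while other symbols loop. Accept at s0.
With 4 states:
        0   1  
>* s0   s0  s1 
   s1   s1  s2 
   s2   s2  s3 
   s3   s3  s0 
(> = start, * = accepting)

start=s0 accept=s0 s0-0->s0 s0-1->s1 s1-0->s1 s1-1->s2 s2-0->s2 s2-1->s3 s3-0->s3 s3-1->s0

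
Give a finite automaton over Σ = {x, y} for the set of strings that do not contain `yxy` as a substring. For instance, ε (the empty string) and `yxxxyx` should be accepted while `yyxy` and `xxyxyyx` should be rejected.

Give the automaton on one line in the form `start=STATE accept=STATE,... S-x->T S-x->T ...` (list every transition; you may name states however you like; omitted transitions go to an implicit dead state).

Track partial matches of the forbidden pattern `yxy`. State q3 is a dead state reached once `yxy` has occurred; every other state accepts. q0 means no part of `yxy` is currently matched.
With 4 states:
        x   y  
>* q0   q0  q1 
 * q1   q2  q1 
 * q2   q0  q3 
   q3   q3  q3 
(> = start, * = accepting)

start=q0 accept=q0,q1,q2 q0-x->q0 q0-y->q1 q1-x->q2 q1-y->q1 q2-x->q0 q2-y->q3 q3-x->q3 q3-y->q3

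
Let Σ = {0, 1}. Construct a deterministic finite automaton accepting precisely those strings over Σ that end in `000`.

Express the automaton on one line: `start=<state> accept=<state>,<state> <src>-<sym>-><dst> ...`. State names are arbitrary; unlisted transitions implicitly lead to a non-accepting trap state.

start=q0 accept=q3 q0-0->q1 q0-1->q0 q1-0->q2 q1-1->q0 q2-0->q3 q2-1->q0 q3-0->q3 q3-1->q0

Let each state record the length of the longest suffix of the input read so far that is also a prefix of `000`. q1 means the last symbol is `0`; q2 means the last 2 symbols are `00`; q3 means the last 3 symbols are `000`. Accept only at q3, where the string currently ends in `000`.
With 4 states:
        0   1  
>  q0   q1  q0 
   q1   q2  q0 
   q2   q3  q0 
 * q3   q3  q0 
(> = start, * = accepting)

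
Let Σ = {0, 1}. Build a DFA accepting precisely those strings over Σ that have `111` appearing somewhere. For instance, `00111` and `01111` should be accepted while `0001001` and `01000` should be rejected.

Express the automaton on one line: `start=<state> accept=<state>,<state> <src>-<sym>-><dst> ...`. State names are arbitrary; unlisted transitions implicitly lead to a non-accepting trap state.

start=q0 accept=q3 q0-0->q0 q0-1->q1 q1-0->q0 q1-1->q2 q2-0->q0 q2-1->q3 q3-0->q3 q3-1->q3

Track how much of `111` has been matched so far: state q0 is no progress, q3 is the absorbing accept state reached once `111` has occurred. Intermediate states record partial matches; on a mismatch, fall back to the longest reusable overlap.
4 states suffice.
        0   1  
>  q0   q0  q1 
   q1   q0  q2 
   q2   q0  q3 
 * q3   q3  q3 
(> = start, * = accepting)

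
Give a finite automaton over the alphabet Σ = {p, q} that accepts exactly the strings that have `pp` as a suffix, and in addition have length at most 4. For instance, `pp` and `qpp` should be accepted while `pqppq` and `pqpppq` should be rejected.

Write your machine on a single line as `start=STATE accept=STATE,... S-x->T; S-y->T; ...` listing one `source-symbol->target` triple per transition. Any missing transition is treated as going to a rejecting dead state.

start=S0; accept=S3,S6,S9; S0-p->S1; S0-q->S2; S1-p->S3; S1-q->S4; S2-p->S5; S2-q->S4; S3-p->S6; S3-q->S7; S4-p->S8; S4-q->S7; S5-p->S6; S5-q->S7; S6-p->S9; S6-q->S10; S7-p->S11; S7-q->S10; S8-p->S9; S8-q->S10; S9-p->S12; S9-q->S13; S10-p->S14; S10-q->S13; S11-p->S12; S11-q->S13; S12-p->S12; S12-q->S13; S13-p->S14; S13-q->S13; S14-p->S12; S14-q->S13

Handle the two conditions separately and then intersect. One (3 states) tracks how much of the suffix `pp` has currently been matched; the other (6 states) tracks the input length, saturating at 5. Each combined state is a pair, one component from each; accept when both components accept.
With 15 states:
          p    q  
>  S0     S1   S2 
   S1     S3   S4 
   S2     S5   S4 
 * S3     S6   S7 
   S4     S8   S7 
   S5     S6   S7 
 * S6     S9  S10 
   S7    S11  S10 
   S8     S9  S10 
 * S9    S12  S13 
   S10   S14  S13 
   S11   S12  S13 
   S12   S12  S13 
   S13   S14  S13 
   S14   S12  S13 
(> = start, * = accepting)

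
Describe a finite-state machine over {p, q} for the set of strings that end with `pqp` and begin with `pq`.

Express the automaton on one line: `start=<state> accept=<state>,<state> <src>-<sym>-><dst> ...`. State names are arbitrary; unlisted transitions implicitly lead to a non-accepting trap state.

start=s0 accept=s6 s0-p->s1 s0-q->s2 s1-p->s3 s1-q->s4 s2-p->s3 s2-q->s2 s3-p->s3 s3-q->s5 s4-p->s6 s4-q->s7 s5-p->s8 s5-q->s2 s6-p->s9 s6-q->s4 s7-p->s9 s7-q->s7 s8-p->s3 s8-q->s5 s9-p->s9 s9-q->s4

Handle the two conditions separately and then intersect. One (4 states) tracks how much of the suffix `pqp` has currently been matched; the other (4 states) tracks whether the input so far still matches the prefix `pq`. Each combined state is a pair, one component from each; accept when both components accept.
With 10 states:
        p   q  
>  s0   s1  s2 
   s1   s3  s4 
   s2   s3  s2 
   s3   s3  s5 
   s4   s6  s7 
   s5   s8  s2 
 * s6   s9  s4 
   s7   s9  s7 
   s8   s3  s5 
   s9   s9  s4 
(> = start, * = accepting)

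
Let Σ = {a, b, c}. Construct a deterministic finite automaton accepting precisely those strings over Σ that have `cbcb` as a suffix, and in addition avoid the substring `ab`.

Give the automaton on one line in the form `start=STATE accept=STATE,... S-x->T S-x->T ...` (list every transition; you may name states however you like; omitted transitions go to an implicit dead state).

Run two small machines in parallel and take their product. One (5 states) tracks how much of the suffix `cbcb` has currently been matched; the other (3 states) tracks partial matches of the forbidden pattern `ab`. Each combined state is a pair, one component from each; accept when both components accept. After merging equivalent states the machine shrinks.
A 7-state machine:
        a   b   c  
>  q0   q1  q0  q2 
   q1   q1  q3  q2 
   q2   q1  q4  q2 
   q3   q3  q3  q3 
   q4   q1  q0  q5 
   q5   q1  q6  q2 
 * q6   q1  q0  q5 
(> = start, * = accepting)

start=q0 accept=q6 q0-a->q1 q0-b->q0 q0-c->q2 q1-a->q1 q1-b->q3 q1-c->q2 q2-a->q1 q2-b->q4 q2-c->q2 q3-a->q3 q3-b->q3 q3-c->q3 q4-a->q1 q4-b->q0 q4-c->q5 q5-a->q1 q5-b->q6 q5-c->q2 q6-a->q1 q6-b->q0 q6-c->q5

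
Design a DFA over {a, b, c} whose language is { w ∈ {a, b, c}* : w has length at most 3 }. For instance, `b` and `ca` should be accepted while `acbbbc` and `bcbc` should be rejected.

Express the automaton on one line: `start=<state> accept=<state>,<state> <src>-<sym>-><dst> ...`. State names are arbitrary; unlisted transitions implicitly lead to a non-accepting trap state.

Count input length up to 4: every symbol moves from s0 toward s4, which means 'more than 3' and absorbs. Accept from {s0, s1, s2, s3}.
With 5 states:
        a   b   c  
>* s0   s1  s1  s1 
 * s1   s2  s2  s2 
 * s2   s3  s3  s3 
 * s3   s4  s4  s4 
   s4   s4  s4  s4 
(> = start, * = accepting)

start=s0 accept=s0,s1,s2,s3 s0-a->s1 s0-b->s1 s0-c->s1 s1-a->s2 s1-b->s2 s1-c->s2 s2-a->s3 s2-b->s3 s2-c->s3 s3-a->s4 s3-b->s4 s3-c->s4 s4-a->s4 s4-b->s4 s4-c->s4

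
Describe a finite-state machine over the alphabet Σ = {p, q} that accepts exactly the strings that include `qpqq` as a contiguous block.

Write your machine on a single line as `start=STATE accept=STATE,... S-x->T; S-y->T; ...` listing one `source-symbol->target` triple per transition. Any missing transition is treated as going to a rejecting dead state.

States s0..s3 record the length of the longest prefix of `qpqq` that matches the current input suffix. Reaching s4 means `qpqq` has been seen, and we stay there forever. Accept from s4.
With 5 states:
        p   q  
>  s0   s0  s1 
   s1   s2  s1 
   s2   s0  s3 
   s3   s2  s4 
 * s4   s4  s4 
(> = start, * = accepting)

start=s0; accept=s4; s0-p->s0; s0-q->s1; s1-p->s2; s1-q->s1; s2-p->s0; s2-q->s3; s3-p->s2; s3-q->s4; s4-p->s4; s4-q->s4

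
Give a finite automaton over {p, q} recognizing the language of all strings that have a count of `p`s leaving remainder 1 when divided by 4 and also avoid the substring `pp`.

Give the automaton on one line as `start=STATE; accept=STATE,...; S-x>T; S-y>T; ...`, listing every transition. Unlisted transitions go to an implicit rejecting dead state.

start=s0; accept=s1,s3; s0-p>s1; s0-q>s0; s1-p>s2; s1-q>s3; s2-p>s2; s2-q>s2; s3-p>s4; s3-q>s3; s4-p>s2; s4-q>s5; s5-p>s6; s5-q>s5; s6-p>s2; s6-q>s7; s7-p>s8; s7-q>s7; s8-p>s2; s8-q>s0

Run two small machines in parallel and take their product. The first has 4 states tracking the count of `p`s modulo 4; the second has 3 states tracking partial matches of the forbidden pattern `pp`. A product state is a pair (one from each), accepting exactly when both do. Equivalent product states are then merged.
With 9 states:
        p   q  
>  s0   s1  s0 
 * s1   s2  s3 
   s2   s2  s2 
 * s3   s4  s3 
   s4   s2  s5 
   s5   s6  s5 
   s6   s2  s7 
   s7   s8  s7 
   s8   s2  s0 
(> = start, * = accepting)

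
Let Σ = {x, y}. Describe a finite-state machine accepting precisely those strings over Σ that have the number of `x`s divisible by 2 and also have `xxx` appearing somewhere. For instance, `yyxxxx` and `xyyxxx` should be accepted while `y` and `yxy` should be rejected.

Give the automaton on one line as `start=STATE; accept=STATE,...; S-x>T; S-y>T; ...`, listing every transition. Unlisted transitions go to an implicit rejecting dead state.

start=S0; accept=S6; S0-x>S1; S0-y>S0; S1-x>S2; S1-y>S3; S2-x>S4; S2-y>S0; S3-x>S5; S3-y>S3; S4-x>S6; S4-y>S4; S5-x>S7; S5-y>S0; S6-x>S4; S6-y>S6; S7-x>S6; S7-y>S3

Run two small machines in parallel and take their product. One (2 states) tracks the count of `x`s modulo 2; the other (4 states) tracks whether and how much of `xxx` has been seen. Each combined state is a pair, one component from each; accept when both components accept.
With 8 states:
        x   y  
>  S0   S1  S0 
   S1   S2  S3 
   S2   S4  S0 
   S3   S5  S3 
   S4   S6  S4 
   S5   S7  S0 
 * S6   S4  S6 
   S7   S6  S3 
(> = start, * = accepting)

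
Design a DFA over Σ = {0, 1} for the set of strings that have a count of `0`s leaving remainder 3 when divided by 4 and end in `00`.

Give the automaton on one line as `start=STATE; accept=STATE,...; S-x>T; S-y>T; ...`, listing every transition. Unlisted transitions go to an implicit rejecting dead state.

Run two small machines in parallel and take their product. One (4 states) tracks the count of `0`s modulo 4; the other (3 states) tracks how much of the suffix `00` has currently been matched. Each combined state is a pair, one component from each; accept when both components accept. After merging equivalent states the machine shrinks.
A 6-state machine:
        0   1  
>  q0   q1  q0 
   q1   q2  q1 
   q2   q3  q4 
 * q3   q0  q5 
   q4   q5  q4 
   q5   q0  q5 
(> = start, * = accepting)

start=q0; accept=q3; q0-0>q1; q0-1>q0; q1-0>q2; q1-1>q1; q2-0>q3; q2-1>q4; q3-0>q0; q3-1>q5; q4-0>q5; q4-1>q4; q5-0>q0; q5-1>q5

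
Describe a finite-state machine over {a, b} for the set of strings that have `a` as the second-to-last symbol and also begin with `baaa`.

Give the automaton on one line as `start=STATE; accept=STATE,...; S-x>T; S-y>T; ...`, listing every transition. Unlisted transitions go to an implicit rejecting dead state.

Handle the two conditions separately and then intersect. One (7 states) tracks the last 2 symbols read; the other (6 states) tracks whether the input so far still matches the prefix `baaa`. Each combined state is a pair, one component from each; accept when both components accept.
With 13 states:
          a    b  
>  s0     s1   s2 
   s1     s3   s4 
   s2     s5   s6 
   s3     s3   s4 
   s4     s7   s6 
   s5     s8   s4 
   s6     s7   s6 
   s7     s3   s4 
   s8     s9   s4 
 * s9     s9  s10 
 * s10   s11  s12 
   s11    s9  s10 
   s12   s11  s12 
(> = start, * = accepting)

start=s0; accept=s9,s10; s0-a>s1; s0-b>s2; s1-a>s3; s1-b>s4; s2-a>s5; s2-b>s6; s3-a>s3; s3-b>s4; s4-a>s7; s4-b>s6; s5-a>s8; s5-b>s4; s6-a>s7; s6-b>s6; s7-a>s3; s7-b>s4; s8-a>s9; s8-b>s4; s9-a>s9; s9-b>s10; s10-a>s11; s10-b>s12; s11-a>s9; s11-b>s10; s12-a>s11; s12-b>s12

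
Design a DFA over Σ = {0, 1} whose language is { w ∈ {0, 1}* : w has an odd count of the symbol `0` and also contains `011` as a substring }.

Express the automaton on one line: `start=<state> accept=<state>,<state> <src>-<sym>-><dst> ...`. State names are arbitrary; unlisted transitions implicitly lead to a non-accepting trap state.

start=S0 accept=S5 S0-0->S1 S0-1->S0 S1-0->S2 S1-1->S3 S2-0->S1 S2-1->S4 S3-0->S2 S3-1->S5 S4-0->S1 S4-1->S6 S5-0->S6 S5-1->S5 S6-0->S5 S6-1->S6

Handle the two conditions separately and then intersect. The first has 2 states tracking the count of `0`s modulo 2; the second has 4 states tracking whether and how much of `011` has been seen. A product state is a pair (one from each), accepting exactly when both do.
        0   1  
>  S0   S1  S0 
   S1   S2  S3 
   S2   S1  S4 
   S3   S2  S5 
   S4   S1  S6 
 * S5   S6  S5 
   S6   S5  S6 
(> = start, * = accepting)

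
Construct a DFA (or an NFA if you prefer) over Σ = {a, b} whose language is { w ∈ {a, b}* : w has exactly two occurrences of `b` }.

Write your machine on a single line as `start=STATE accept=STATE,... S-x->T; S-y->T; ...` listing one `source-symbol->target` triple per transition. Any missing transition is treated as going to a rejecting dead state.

Count `b`s, saturating at 3: states S0 through S2 mean 0 through 2 `b`s seen; S3 means more than 2. Each `b` increments (capped at S3); other symbols loop. Accept from {S2}.
With 4 states:
        a   b  
>  S0   S0  S1 
   S1   S1  S2 
 * S2   S2  S3 
   S3   S3  S3 
(> = start, * = accepting)

start=S0; accept=S2; S0-a->S0; S0-b->S1; S1-a->S1; S1-b->S2; S2-a->S2; S2-b->S3; S3-a->S3; S3-b->S3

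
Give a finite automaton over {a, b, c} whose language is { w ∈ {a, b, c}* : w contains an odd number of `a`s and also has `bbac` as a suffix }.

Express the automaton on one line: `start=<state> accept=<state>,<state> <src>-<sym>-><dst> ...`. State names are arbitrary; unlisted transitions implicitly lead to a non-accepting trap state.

start=q0 accept=q8 q0-a->q1 q0-b->q2 q0-c->q0 q1-a->q0 q1-b->q3 q1-c->q1 q2-a->q1 q2-b->q4 q2-c->q0 q3-a->q0 q3-b->q5 q3-c->q1 q4-a->q6 q4-b->q4 q4-c->q0 q5-a->q7 q5-b->q5 q5-c->q1 q6-a->q0 q6-b->q3 q6-c->q8 q7-a->q1 q7-b->q2 q7-c->q9 q8-a->q0 q8-b->q3 q8-c->q1 q9-a->q1 q9-b->q2 q9-c->q0

Handle the two conditions separately and then intersect. One (2 states) tracks the count of `a`s modulo 2; the other (5 states) tracks how much of the suffix `bbac` has currently been matched. Each combined state is a pair, one component from each; accept when both components accept.
A 10-state machine:
        a   b   c  
>  q0   q1  q2  q0 
   q1   q0  q3  q1 
   q2   q1  q4  q0 
   q3   q0  q5  q1 
   q4   q6  q4  q0 
   q5   q7  q5  q1 
   q6   q0  q3  q8 
   q7   q1  q2  q9 
 * q8   q0  q3  q1 
   q9   q1  q2  q0 
(> = start, * = accepting)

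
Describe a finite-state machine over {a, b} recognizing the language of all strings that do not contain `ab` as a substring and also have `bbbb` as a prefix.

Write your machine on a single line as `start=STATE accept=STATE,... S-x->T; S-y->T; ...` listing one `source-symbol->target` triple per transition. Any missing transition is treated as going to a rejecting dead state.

Run two small machines in parallel and take their product. One (3 states) tracks partial matches of the forbidden pattern `ab`; the other (6 states) tracks whether the input so far still matches the prefix `bbbb`. Each combined state is a pair, one component from each; accept when both components accept. Equivalent product states are then merged.
7 states suffice.
        a   b  
>  s0   s1  s2 
   s1   s1  s1 
   s2   s1  s3 
   s3   s1  s4 
   s4   s1  s5 
 * s5   s6  s5 
 * s6   s6  s1 
(> = start, * = accepting)

start=s0; accept=s5,s6; s0-a->s1; s0-b->s2; s1-a->s1; s1-b->s1; s2-a->s1; s2-b->s3; s3-a->s1; s3-b->s4; s4-a->s1; s4-b->s5; s5-a->s6; s5-b->s5; s6-a->s6; s6-b->s1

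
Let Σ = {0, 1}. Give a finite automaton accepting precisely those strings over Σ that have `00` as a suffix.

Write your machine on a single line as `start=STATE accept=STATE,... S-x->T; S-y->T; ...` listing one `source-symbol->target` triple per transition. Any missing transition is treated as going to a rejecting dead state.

start=q0; accept=q2; q0-0->q1; q0-1->q0; q1-0->q2; q1-1->q0; q2-0->q2; q2-1->q0

Remember how much of `00` the current input suffix matches. State q0 means no match yet; q1 means the last symbol is `0`; q2 means the last 2 symbols are `00`. Only q2 accepts. On a mismatch, fall back to the longest proper suffix that is still a prefix of `00`.
        0   1  
>  q0   q1  q0 
   q1   q2  q0 
 * q2   q2  q0 
(> = start, * = accepting)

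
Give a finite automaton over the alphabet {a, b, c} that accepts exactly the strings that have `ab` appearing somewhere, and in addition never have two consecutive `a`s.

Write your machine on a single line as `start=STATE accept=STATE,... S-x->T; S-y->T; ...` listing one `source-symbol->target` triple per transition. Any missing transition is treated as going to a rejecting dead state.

Build one automaton per condition and run them in lockstep. The first has 3 states tracking whether and how much of `ab` has been seen; the second has 3 states tracking partial matches of the forbidden pattern `aa`. A product state is a pair (one from each), accepting exactly when both do. Minimizing collapses redundant product states.
        a   b   c  
>  q0   q1  q0  q0 
   q1   q2  q3  q0 
   q2   q2  q2  q2 
 * q3   q4  q3  q3 
 * q4   q2  q3  q3 
(> = start, * = accepting)

start=q0; accept=q3,q4; q0-a->q1; q0-b->q0; q0-c->q0; q1-a->q2; q1-b->q3; q1-c->q0; q2-a->q2; q2-b->q2; q2-c->q2; q3-a->q4; q3-b->q3; q3-c->q3; q4-a->q2; q4-b->q3; q4-c->q3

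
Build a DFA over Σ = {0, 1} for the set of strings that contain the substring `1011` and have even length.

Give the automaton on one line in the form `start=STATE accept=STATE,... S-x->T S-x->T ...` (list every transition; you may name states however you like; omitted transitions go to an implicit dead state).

start=q0 accept=q8 q0-0->q1 q0-1->q2 q1-0->q0 q1-1->q3 q2-0->q4 q2-1->q3 q3-0->q5 q3-1->q2 q4-0->q1 q4-1->q6 q5-0->q0 q5-1->q7 q6-0->q4 q6-1->q8 q7-0->q5 q7-1->q9 q8-0->q9 q8-1->q9 q9-0->q8 q9-1->q8

Run two small machines in parallel and take their product. The first has 5 states tracking whether and how much of `1011` has been seen; the second has 2 states tracking the input length modulo 2. A product state is a pair (one from each), accepting exactly when both do.
With 10 states:
        0   1  
>  q0   q1  q2 
   q1   q0  q3 
   q2   q4  q3 
   q3   q5  q2 
   q4   q1  q6 
   q5   q0  q7 
   q6   q4  q8 
   q7   q5  q9 
 * q8   q9  q9 
   q9   q8  q8 
(> = start, * = accepting)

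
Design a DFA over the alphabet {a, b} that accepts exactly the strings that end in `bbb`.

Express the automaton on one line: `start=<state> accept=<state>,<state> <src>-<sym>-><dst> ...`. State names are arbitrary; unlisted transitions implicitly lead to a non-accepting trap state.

start=s0 accept=s3 s0-a->s0 s0-b->s1 s1-a->s0 s1-b->s2 s2-a->s0 s2-b->s3 s3-a->s0 s3-b->s3

Remember how much of `bbb` the current input suffix matches. State s0 means no match yet; s1 means the last symbol is `b`; s2 means the last 2 symbols are `bb`; s3 means the last 3 symbols are `bbb`. Only s3 accepts. On a mismatch, fall back to the longest proper suffix that is still a prefix of `bbb`.
        a   b  
>  s0   s0  s1 
   s1   s0  s2 
   s2   s0  s3 
 * s3   s0  s3 
(> = start, * = accepting)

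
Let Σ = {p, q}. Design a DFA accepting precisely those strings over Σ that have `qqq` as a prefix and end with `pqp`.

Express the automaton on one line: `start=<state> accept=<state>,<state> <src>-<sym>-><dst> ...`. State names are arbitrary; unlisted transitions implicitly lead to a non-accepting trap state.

start=S0 accept=S7 S0-p->S1 S0-q->S2 S1-p->S1 S1-q->S1 S2-p->S1 S2-q->S3 S3-p->S1 S3-q->S4 S4-p->S5 S4-q->S4 S5-p->S5 S5-q->S6 S6-p->S7 S6-q->S4 S7-p->S5 S7-q->S6

Handle the two conditions separately and then intersect. One (5 states) tracks whether the input so far still matches the prefix `qqq`; the other (4 states) tracks how much of the suffix `pqp` has currently been matched. Each combined state is a pair, one component from each; accept when both components accept. Equivalent product states are then merged.
An 8-state machine:
        p   q  
>  S0   S1  S2 
   S1   S1  S1 
   S2   S1  S3 
   S3   S1  S4 
   S4   S5  S4 
   S5   S5  S6 
   S6   S7  S4 
 * S7   S5  S6 
(> = start, * = accepting)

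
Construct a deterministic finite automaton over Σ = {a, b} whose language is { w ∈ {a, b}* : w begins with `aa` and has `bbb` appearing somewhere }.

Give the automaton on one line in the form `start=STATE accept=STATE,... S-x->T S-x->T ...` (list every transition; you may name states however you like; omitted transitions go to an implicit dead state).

start=q0 accept=q9 q0-a->q1 q0-b->q2 q1-a->q3 q1-b->q2 q2-a->q4 q2-b->q5 q3-a->q3 q3-b->q6 q4-a->q4 q4-b->q2 q5-a->q4 q5-b->q7 q6-a->q3 q6-b->q8 q7-a->q7 q7-b->q7 q8-a->q3 q8-b->q9 q9-a->q9 q9-b->q9

Run two small machines in parallel and take their product. The first has 4 states tracking whether the input so far still matches the prefix `aa`; the second has 4 states tracking whether and how much of `bbb` has been seen. A product state is a pair (one from each), accepting exactly when both do.
With 10 states:
        a   b  
>  q0   q1  q2 
   q1   q3  q2 
   q2   q4  q5 
   q3   q3  q6 
   q4   q4  q2 
   q5   q4  q7 
   q6   q3  q8 
   q7   q7  q7 
   q8   q3  q9 
 * q9   q9  q9 
(> = start, * = accepting)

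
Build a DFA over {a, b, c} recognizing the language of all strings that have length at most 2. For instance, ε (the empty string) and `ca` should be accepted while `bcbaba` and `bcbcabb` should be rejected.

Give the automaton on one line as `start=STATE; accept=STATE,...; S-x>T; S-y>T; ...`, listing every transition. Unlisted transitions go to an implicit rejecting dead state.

We only need to distinguish lengths 0, 1, …, 2, and '>2'. Chain s0 → s1 → s2 → s3 on every symbol, with s3 looping. Accepting states: {s0, s1, s2}.
        a   b   c  
>* s0   s1  s1  s1 
 * s1   s2  s2  s2 
 * s2   s3  s3  s3 
   s3   s3  s3  s3 
(> = start, * = accepting)

start=s0; accept=s0,s1,s2; s0-a>s1; s0-b>s1; s0-c>s1; s1-a>s2; s1-b>s2; s1-c>s2; s2-a>s3; s2-b>s3; s2-c>s3; s3-a>s3; s3-b>s3; s3-c>s3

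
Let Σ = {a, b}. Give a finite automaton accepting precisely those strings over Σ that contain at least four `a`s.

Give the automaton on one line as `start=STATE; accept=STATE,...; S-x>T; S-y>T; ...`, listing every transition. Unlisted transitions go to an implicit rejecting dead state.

start=q0; accept=q4,q5; q0-a>q1; q0-b>q0; q1-a>q2; q1-b>q1; q2-a>q3; q2-b>q2; q3-a>q4; q3-b>q3; q4-a>q5; q4-b>q4; q5-a>q5; q5-b>q5

Count `a`s, saturating at 5: states q0 through q4 mean 0 through 4 `a`s seen; q5 means more than 4. Each `a` increments (capped at q5); other symbols loop. Accept from {q4, q5}.
6 states suffice.
        a   b  
>  q0   q1  q0 
   q1   q2  q1 
   q2   q3  q2 
   q3   q4  q3 
 * q4   q5  q4 
 * q5   q5  q5 
(> = start, * = accepting)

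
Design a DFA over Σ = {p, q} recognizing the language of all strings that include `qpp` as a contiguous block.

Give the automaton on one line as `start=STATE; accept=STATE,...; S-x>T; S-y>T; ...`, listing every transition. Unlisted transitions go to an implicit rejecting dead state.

start=s0; accept=s3; s0-p>s0; s0-q>s1; s1-p>s2; s1-q>s1; s2-p>s3; s2-q>s1; s3-p>s3; s3-q>s3

States s0..s2 record the length of the longest prefix of `qpp` that matches the current input suffix. Reaching s3 means `qpp` has been seen, and we stay there forever. Accept from s3.
4 states suffice.
        p   q  
>  s0   s0  s1 
   s1   s2  s1 
   s2   s3  s1 
 * s3   s3  s3 
(> = start, * = accepting)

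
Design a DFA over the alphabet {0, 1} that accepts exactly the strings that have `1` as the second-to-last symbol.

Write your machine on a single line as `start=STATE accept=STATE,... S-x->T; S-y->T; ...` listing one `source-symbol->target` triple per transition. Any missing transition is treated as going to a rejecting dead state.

A DFA must remember the last 2 symbols (since which symbol is second-to-last isn't known until the input ends). Use one state per possible window of the last ≤2 symbols; accept from those whose window starts with `1`.
       0  1 
>  A   B  C 
   B   D  E 
   C   F  G 
   D   D  E 
   E   F  G 
 * F   D  E 
 * G   F  G 
(> = start, * = accepting)

start=A; accept=F,G; A-0->B; A-1->C; B-0->D; B-1->E; C-0->F; C-1->G; D-0->D; D-1->E; E-0->F; E-1->G; F-0->D; F-1->E; G-0->F; G-1->G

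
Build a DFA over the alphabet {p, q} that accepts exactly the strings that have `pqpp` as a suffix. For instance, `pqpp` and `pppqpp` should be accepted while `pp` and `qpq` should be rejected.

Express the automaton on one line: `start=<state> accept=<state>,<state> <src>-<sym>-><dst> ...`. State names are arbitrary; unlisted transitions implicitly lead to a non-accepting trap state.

Let each state record the length of the longest suffix of the input read so far that is also a prefix of `pqpp`. B means the last symbol is `p`; C means the last 2 symbols are `pq`; D means the last 3 symbols are `pqp`; E means the last 4 symbols are `pqpp`. Accept only at E, where the string currently ends in `pqpp`.
A 5-state machine:
       p  q 
>  A   B  A 
   B   B  C 
   C   D  A 
   D   E  C 
 * E   B  C 
(> = start, * = accepting)

start=A accept=E A-p->B A-q->A B-p->B B-q->C C-p->D C-q->A D-p->E D-q->C E-p->B E-q->C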